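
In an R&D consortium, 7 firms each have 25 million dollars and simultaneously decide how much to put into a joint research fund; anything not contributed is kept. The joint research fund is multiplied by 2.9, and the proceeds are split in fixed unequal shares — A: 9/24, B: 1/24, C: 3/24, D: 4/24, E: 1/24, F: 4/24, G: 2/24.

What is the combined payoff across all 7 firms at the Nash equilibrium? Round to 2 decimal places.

Each unit j contributes comes back to j as 2.9 × (j's share), so j prefers to contribute only if that share exceeds 1/2.9 = 0.3448; otherwise keeping the unit dominates.
The only share above 0.3448 is A's 9/24, contributing 25; the remaining 6 contribute 0. Total contributed: 25.
The joint research fund pays out 2.9 × 25 = 72.50 in total (split across the unequal shares, but the aggregate is all that matters for the group sum).
The 6 free-riders keep 25 each, adding 150. Group total = 150 + 72.50 = 222.50.

222.50 million dollars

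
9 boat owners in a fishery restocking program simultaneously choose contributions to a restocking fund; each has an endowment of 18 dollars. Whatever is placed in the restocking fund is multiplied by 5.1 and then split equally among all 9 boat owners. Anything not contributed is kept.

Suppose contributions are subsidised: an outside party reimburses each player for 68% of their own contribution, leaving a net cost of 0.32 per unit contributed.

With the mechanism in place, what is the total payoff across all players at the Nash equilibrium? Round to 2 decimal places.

936.36 dollars

The effective private return per unit is now (5.1/9) / 0.32 = 1.7708 > 1, so every player's dominant strategy flips to full contribution.
At the Nash equilibrium everyone contributes 18. Group total payoff = 9 × (18 × 0.68 + 5.1 × 18) = 936.36.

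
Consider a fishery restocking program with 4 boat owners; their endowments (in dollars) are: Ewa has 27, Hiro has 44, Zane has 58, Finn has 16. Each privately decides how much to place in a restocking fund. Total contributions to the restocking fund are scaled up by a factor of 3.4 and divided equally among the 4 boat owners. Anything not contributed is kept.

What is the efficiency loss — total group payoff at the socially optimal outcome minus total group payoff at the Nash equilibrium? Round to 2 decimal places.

The private return per contributed unit is 3.4/4 = 0.8500 < 1 for every player regardless of endowment, so the Nash equilibrium is zero contribution and the group total is Σ E_j = 27 + 44 + 58 + 16 = 145.
Each contributed unit returns 3.400 to the group, so the social optimum is full contribution by everyone: group total = 3.400 × 145 = 493.00.
Efficiency loss = (3.400 − 1) × 145 = 348.00.

348.00 dollars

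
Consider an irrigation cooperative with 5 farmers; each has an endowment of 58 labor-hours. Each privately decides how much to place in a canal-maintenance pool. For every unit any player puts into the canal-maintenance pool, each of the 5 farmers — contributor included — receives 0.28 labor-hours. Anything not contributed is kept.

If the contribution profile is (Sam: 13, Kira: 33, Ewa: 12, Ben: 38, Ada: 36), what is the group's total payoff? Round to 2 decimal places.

Total contributed: 13 + 33 + 12 + 38 + 36 = 132; total kept: 5 × 58 − 132 = 158.
The canal-maintenance pool pays out 0.28 × 5 × 132 = 184.80 in aggregate.
Group total = 158 + 184.80 = 342.80.

342.80 labor-hours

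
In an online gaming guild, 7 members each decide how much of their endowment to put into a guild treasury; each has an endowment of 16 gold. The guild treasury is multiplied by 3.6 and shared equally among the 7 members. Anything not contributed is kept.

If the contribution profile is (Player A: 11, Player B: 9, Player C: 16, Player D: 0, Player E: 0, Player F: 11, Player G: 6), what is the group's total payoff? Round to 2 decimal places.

249.80 gold

Total contributed: 11 + 9 + 16 + 0 + 0 + 11 + 6 = 53; total kept: 7 × 16 − 53 = 59.
The guild treasury pays out 3.6 × 53 = 190.80 in aggregate.
Group total = 59 + 190.80 = 249.80.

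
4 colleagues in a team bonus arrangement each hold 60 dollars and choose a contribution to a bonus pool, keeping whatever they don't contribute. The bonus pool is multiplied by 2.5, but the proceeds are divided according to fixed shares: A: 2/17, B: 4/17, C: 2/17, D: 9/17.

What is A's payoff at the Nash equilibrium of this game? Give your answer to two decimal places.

A player with share s gets back 2.5·s per unit contributed, so full contribution is dominant for anyone with s > 1/2.5 = 0.4000 and zero contribution is dominant for anyone below.
Only D (9/17) clears that bar, contributing 60; the remaining 3 contribute 0. Total contributed: 60.
A keeps 60 and receives 2.5 × 60 × 2/17 = 17.65 from the bonus pool, for a payoff of 77.65.

77.65 dollars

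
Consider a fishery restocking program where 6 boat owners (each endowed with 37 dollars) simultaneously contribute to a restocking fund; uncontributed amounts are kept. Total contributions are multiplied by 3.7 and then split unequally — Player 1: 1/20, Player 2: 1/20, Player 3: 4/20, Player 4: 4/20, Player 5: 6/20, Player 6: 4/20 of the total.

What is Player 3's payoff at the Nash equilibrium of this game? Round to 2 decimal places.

A player with share s gets back 3.7·s per unit contributed, so full contribution is dominant for anyone with s > 1/3.7 = 0.2703 and zero contribution is dominant for anyone below.
The only share above 0.2703 is Player 5's 6/20, contributing 37; the remaining 5 contribute 0. Total contributed: 37.
Player 3 keeps 37 and receives 3.7 × 37 × 4/20 = 27.38 from the restocking fund, for a payoff of 64.38.

64.38 dollars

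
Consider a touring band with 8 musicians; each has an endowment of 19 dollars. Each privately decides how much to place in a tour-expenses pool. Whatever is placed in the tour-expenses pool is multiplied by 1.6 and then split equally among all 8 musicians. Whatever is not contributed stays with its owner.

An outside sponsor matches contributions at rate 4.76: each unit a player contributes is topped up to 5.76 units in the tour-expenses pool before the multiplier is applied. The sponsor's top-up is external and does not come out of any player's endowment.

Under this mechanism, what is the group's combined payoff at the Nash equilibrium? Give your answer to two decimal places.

With the mechanism, a contributed unit returns 1.6 × 5.76 / 8 = 1.1520 per unit of net cost to the contributor — now above 1 — so contributing fully is weakly dominant for every player.
At the Nash equilibrium everyone contributes 19. Group total payoff = 1.6 × 5.76 × 152 = 1400.83.

1400.83 dollars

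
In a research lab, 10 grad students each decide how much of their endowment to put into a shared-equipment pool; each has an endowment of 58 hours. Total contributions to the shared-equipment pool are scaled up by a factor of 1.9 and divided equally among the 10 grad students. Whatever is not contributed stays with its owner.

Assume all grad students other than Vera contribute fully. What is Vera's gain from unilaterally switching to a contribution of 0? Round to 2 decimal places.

46.98 hours

Switching from a contribution of 58 to 0 lets Vera keep an extra 58 hours, but lowers the shared-equipment pool by 58, which costs Vera their own share of that drop: 1.9/10 × 58 = 11.02.
Net gain = 58 − 11.02 = 46.98. The private return per contributed unit (0.1900) is below 1, so free-riding is indeed the best response regardless of what the others do.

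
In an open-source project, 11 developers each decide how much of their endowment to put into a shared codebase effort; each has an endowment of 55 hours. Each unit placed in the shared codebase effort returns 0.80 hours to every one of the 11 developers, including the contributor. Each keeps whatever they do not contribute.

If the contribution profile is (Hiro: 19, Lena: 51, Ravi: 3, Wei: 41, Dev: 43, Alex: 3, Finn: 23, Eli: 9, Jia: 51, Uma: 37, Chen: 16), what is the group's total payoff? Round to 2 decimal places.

2913.80 hours

Total contributed: 19 + 51 + 3 + 41 + 43 + 3 + 23 + 9 + 51 + 37 + 16 = 296; total kept: 11 × 55 − 296 = 309.
The shared codebase effort pays out 0.80 × 11 × 296 = 2604.80 in aggregate.
Group total = 309 + 2604.80 = 2913.80.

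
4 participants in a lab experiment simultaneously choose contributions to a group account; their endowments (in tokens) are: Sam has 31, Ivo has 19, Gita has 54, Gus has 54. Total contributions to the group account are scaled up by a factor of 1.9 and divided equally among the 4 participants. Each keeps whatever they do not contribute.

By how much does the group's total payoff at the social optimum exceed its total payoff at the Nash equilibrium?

142.20 tokens

The private return per contributed unit is 1.9/4 = 0.4750 < 1 for every player regardless of endowment, so the Nash equilibrium is zero contribution and the group total is Σ E_j = 31 + 19 + 54 + 54 = 158.
Each contributed unit returns 1.900 to the group, so the social optimum is full contribution by everyone: group total = 1.900 × 158 = 300.20.
Efficiency loss = (1.900 − 1) × 158 = 142.20.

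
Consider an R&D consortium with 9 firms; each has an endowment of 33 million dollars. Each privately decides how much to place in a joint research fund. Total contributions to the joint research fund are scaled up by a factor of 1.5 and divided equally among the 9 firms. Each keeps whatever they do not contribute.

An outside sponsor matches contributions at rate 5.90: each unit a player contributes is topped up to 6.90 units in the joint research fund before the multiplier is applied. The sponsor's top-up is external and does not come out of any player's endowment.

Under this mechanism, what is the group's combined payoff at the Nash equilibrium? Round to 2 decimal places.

3073.95 million dollars

Under the mechanism each unit contributed yields 1.5 × 6.90 / 9 = 1.1500 back to its contributor per unit of net cost, which exceeds 1, making full contribution the dominant choice for everyone.
So the Nash equilibrium is full contribution by all 9; the group earns 1.5 × 6.90 × 297 = 3073.95.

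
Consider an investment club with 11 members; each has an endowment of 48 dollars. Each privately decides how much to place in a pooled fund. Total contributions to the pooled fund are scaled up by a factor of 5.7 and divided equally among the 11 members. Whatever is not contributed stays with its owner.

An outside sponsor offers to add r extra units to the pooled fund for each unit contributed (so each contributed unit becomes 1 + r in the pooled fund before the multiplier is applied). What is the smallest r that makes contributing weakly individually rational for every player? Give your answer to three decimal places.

With matching at rate r, one contributed unit becomes (1 + r) in the pooled fund and returns 5.7 × (1 + r) / 11 to the contributor.
Setting this equal to 1: 1 + r = 11/5.7 = 1.9298.
So the minimum matching rate is r = 1.9298 − 1 = 0.930.

0.930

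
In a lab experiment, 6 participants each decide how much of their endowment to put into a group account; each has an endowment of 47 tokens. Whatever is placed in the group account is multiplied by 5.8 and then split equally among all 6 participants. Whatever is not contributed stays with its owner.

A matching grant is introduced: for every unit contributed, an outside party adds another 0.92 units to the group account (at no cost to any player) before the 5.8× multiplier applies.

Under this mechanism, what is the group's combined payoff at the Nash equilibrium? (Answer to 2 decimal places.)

3140.35 tokens

Under the mechanism each unit contributed yields 5.8 × 1.92 / 6 = 1.8560 back to its contributor per unit of net cost, which exceeds 1, making full contribution the dominant choice for everyone.
So the Nash equilibrium is full contribution by all 6; the group earns 5.8 × 1.92 × 282 = 3140.35.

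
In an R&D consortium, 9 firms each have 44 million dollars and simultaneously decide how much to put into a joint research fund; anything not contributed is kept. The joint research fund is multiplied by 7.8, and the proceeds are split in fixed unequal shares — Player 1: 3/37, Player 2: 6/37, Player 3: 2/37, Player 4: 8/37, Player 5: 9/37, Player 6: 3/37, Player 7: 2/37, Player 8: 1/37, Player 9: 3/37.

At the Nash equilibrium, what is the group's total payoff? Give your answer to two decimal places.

1293.60 million dollars

A player with share s gets back 7.8·s per unit contributed, so full contribution is dominant for anyone with s > 1/7.8 = 0.1282 and zero contribution is dominant for anyone below.
Player 2, Player 4 and Player 5 clear that bar, contributing 44 each; the remaining 6 contribute 0. Total contributed: 132.
The joint research fund pays out 7.8 × 132 = 1029.60 in total (split across the unequal shares, but the aggregate is all that matters for the group sum).
The 6 free-riders keep 44 each, adding 264. Group total = 264 + 1029.60 = 1293.60.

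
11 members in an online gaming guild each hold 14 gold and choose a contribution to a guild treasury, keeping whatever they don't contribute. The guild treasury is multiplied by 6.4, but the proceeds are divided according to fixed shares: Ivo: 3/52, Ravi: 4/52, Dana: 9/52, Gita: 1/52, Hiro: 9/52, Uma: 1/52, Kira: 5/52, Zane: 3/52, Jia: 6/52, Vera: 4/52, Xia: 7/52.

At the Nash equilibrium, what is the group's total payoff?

305.20 gold

Player j's private return per contributed unit is 6.4 × (j's share). Contributing is weakly dominant for j when that share is at least 1/6.4 = 0.1563, and contributing 0 is dominant otherwise.
Dana and Hiro clear that bar, contributing 14 each; the remaining 9 contribute 0. Total contributed: 28.
The guild treasury pays out 6.4 × 28 = 179.20 in total (split across the unequal shares, but the aggregate is all that matters for the group sum).
The 9 free-riders keep 14 each, adding 126. Group total = 126 + 179.20 = 305.20.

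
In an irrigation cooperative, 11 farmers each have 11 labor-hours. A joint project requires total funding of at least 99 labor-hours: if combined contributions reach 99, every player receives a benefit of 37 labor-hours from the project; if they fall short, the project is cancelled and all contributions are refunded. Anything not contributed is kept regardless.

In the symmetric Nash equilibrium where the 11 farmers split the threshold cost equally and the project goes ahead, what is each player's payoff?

39 labor-hours

Equal share of the threshold: 99/11 = 9.
At this profile no one gains by cutting their contribution: any cut drops the total below 99, the project is cancelled, contributions are refunded, and the deviator ends with 11, which is less than 11 − 9 + 37 = 39. Contributing more than 9 just wastes the excess. So contributing exactly 9 is a best response.
Each player's payoff: 11 − 9 + 37 = 39.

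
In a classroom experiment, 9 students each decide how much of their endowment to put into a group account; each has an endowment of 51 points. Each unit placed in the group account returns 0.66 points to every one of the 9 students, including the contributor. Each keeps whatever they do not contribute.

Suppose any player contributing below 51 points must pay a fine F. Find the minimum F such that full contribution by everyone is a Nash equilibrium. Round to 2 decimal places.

Given the others contribute fully, the best deviation is to contribute 0 (any partial contribution still incurs the fine and gives up units whose private return 0.66 is below 1).
Deviating from 51 to 0 saves 51 points but forfeits the deviator's share of the drop in the group account: 0.66 × 51 = 33.66.
So the deviation gain is 51 − 33.66 = 17.34, and the fine must be at least 17.34 points to wipe it out.

17.34 points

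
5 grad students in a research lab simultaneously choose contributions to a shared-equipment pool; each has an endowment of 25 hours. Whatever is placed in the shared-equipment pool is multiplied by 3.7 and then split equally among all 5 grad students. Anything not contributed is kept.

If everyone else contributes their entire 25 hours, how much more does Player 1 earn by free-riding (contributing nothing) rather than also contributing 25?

Switching from a contribution of 25 to 0 lets Player 1 keep an extra 25 hours, but lowers the shared-equipment pool by 25, which costs Player 1 their own share of that drop: 3.7/5 × 25 = 18.50.
Net gain = 25 − 18.50 = 6.50. The private return per contributed unit (0.7400) is below 1, so free-riding is indeed the best response regardless of what the others do.

6.50 hours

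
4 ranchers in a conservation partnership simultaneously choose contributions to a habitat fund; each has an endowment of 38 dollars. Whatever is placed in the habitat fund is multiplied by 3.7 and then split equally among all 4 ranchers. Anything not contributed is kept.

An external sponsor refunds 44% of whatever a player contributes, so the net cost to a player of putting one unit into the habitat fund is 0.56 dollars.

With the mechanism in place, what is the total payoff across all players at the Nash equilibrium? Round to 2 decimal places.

629.28 dollars

Under the mechanism each unit contributed yields (3.7/4) / 0.56 = 1.6518 back to its contributor per unit of net cost, which exceeds 1, making full contribution the dominant choice for everyone.
So the Nash equilibrium is full contribution by all 4; the group earns 4 × (38 × 0.44 + 3.7 × 38) = 629.28.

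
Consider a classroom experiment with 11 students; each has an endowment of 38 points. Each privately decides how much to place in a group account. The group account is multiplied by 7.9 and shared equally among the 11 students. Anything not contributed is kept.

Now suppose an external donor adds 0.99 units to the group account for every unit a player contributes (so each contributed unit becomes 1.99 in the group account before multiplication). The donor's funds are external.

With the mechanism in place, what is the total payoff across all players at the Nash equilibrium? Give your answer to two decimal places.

6571.38 points

With the mechanism, a contributed unit returns 7.9 × 1.99 / 11 = 1.4292 per unit of net cost to the contributor — now above 1 — so contributing fully is weakly dominant for every player.
At the Nash equilibrium everyone contributes 38. Group total payoff = 7.9 × 1.99 × 418 = 6571.38.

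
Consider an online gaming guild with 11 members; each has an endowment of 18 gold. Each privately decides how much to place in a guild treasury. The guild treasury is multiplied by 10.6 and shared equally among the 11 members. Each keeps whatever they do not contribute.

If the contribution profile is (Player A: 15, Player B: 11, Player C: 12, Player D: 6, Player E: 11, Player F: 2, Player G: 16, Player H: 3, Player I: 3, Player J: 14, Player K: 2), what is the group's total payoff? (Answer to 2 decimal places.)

1110.00 gold

Total contributed: 15 + 11 + 12 + 6 + 11 + 2 + 16 + 3 + 3 + 14 + 2 = 95; total kept: 11 × 18 − 95 = 103.
The guild treasury pays out 10.6 × 95 = 1007.00 in aggregate.
Group total = 103 + 1007.00 = 1110.00.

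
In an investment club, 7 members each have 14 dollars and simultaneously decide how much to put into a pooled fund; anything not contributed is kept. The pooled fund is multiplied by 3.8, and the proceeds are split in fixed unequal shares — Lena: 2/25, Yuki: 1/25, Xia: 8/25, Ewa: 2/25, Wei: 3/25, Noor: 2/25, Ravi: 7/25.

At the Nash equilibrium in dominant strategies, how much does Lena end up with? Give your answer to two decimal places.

22.51 dollars

For player j, contributing a unit is worthwhile iff 3.8 × (j's share) ≥ 1, i.e. iff j's share is at least 0.2632.
Xia and Ravi are above the threshold, contributing 14 each; the remaining 5 contribute 0. Total contributed: 28.
Lena keeps 14 and receives 3.8 × 28 × 2/25 = 8.51 from the pooled fund, for a payoff of 22.51.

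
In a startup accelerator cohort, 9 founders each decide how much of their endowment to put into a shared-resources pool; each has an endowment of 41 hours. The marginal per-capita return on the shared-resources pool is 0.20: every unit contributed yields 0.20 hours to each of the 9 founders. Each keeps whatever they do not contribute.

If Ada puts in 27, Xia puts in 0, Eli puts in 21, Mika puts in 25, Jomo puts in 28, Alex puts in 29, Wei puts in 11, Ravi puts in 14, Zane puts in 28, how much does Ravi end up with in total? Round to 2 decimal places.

63.60 hours

Total contributed: 27 + 0 + 21 + 25 + 28 + 29 + 11 + 14 + 28 = 183.
Each receives 0.20 × 183 = 36.60 from the shared-resources pool.
Ravi keeps 41 − 14 = 27, so Ravi's payoff is 27 + 36.60 = 63.60.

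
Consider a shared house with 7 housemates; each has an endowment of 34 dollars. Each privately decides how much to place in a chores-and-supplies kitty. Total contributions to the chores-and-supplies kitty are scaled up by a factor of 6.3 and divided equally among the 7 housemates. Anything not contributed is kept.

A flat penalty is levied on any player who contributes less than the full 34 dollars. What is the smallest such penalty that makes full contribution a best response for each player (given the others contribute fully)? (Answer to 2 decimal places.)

3.40 dollars

Given the others contribute fully, the best deviation is to contribute 0 (any partial contribution still incurs the fine and gives up units whose private return 0.9000 is below 1).
Deviating from 34 to 0 saves 34 dollars but forfeits the deviator's share of the drop in the chores-and-supplies kitty: 6.3/7 × 34 = 30.60.
So the deviation gain is 34 − 30.60 = 3.40, and the fine must be at least 3.40 dollars to wipe it out.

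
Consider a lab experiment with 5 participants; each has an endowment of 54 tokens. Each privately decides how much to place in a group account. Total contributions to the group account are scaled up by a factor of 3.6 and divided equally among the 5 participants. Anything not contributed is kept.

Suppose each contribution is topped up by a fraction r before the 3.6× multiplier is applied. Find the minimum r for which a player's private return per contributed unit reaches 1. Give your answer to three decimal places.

0.389

With matching at rate r, one contributed unit becomes (1 + r) in the group account and returns 3.6 × (1 + r) / 5 to the contributor.
Setting this equal to 1: 1 + r = 5/3.6 = 1.3889.
So the minimum matching rate is r = 1.3889 − 1 = 0.389.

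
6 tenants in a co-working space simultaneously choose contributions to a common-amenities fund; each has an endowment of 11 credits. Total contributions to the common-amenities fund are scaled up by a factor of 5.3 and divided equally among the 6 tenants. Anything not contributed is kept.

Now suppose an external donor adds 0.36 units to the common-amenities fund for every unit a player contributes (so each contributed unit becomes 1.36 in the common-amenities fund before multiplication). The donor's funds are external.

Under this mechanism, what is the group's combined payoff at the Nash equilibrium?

475.73 credits

With the mechanism, a contributed unit returns 5.3 × 1.36 / 6 = 1.2013 per unit of net cost to the contributor — now above 1 — so contributing fully is weakly dominant for every player.
So the Nash equilibrium is full contribution by all 6; the group earns 5.3 × 1.36 × 66 = 475.73.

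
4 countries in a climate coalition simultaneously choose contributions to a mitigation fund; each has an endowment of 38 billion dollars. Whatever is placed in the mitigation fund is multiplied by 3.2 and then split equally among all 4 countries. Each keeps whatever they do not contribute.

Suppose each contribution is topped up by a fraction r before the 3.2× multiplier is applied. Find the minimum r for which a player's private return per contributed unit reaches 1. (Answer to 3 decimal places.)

0.250

With matching at rate r, one contributed unit becomes (1 + r) in the mitigation fund and returns 3.2 × (1 + r) / 4 to the contributor.
Setting this equal to 1: 1 + r = 4/3.2 = 1.2500.
So the minimum matching rate is r = 1.2500 − 1 = 0.250.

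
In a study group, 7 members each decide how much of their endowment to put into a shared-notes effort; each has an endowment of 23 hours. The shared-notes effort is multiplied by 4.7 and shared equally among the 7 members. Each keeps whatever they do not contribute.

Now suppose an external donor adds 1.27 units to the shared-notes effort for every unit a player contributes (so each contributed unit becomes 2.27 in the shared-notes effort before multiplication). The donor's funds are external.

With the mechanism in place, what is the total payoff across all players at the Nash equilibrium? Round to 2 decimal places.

1717.71 hours

The effective private return per unit is now 4.7 × 2.27 / 7 = 1.5241 > 1, so every player's dominant strategy flips to full contribution.
At the Nash equilibrium everyone contributes 23. Group total payoff = 4.7 × 2.27 × 161 = 1717.71.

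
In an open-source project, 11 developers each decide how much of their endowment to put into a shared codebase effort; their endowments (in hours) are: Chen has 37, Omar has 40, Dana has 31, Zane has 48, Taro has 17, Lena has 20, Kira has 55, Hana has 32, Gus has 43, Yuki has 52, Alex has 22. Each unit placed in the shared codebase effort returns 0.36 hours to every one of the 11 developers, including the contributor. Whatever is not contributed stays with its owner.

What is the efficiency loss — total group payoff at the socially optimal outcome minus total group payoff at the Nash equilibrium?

The private return per contributed unit is 0.36 < 1 for everyone, so the Nash equilibrium is zero contribution and the group total is Σ E_j = 37 + 40 + 31 + 48 + 17 + 20 + 55 + 32 + 43 + 52 + 22 = 397.
Each contributed unit returns 3.960 to the group, so the social optimum is full contribution by everyone: group total = 3.960 × 397 = 1572.12.
Efficiency loss = (3.960 − 1) × 397 = 1175.12.

1175.12 hours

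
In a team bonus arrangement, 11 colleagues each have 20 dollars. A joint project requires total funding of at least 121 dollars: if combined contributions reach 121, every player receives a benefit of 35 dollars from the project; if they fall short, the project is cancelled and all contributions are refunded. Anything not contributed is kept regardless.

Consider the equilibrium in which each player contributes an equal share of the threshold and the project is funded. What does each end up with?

Equal share of the threshold: 121/11 = 11.
At this profile no one gains by cutting their contribution: any cut drops the total below 121, the project is cancelled, contributions are refunded, and the deviator ends with 20, which is less than 20 − 11 + 35 = 44. Contributing more than 11 just wastes the excess. So contributing exactly 11 is a best response.
Each player's payoff: 20 − 11 + 35 = 44.

44 dollars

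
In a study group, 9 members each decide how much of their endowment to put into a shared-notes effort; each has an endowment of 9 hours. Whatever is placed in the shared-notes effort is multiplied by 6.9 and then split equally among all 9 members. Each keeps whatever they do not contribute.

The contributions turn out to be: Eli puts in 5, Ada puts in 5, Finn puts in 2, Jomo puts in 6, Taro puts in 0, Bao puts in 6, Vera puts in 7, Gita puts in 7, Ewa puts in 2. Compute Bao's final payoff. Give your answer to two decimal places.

Total contributed: 5 + 5 + 2 + 6 + 0 + 6 + 7 + 7 + 2 = 40.
Each receives 6.9 × 40 / 9 = 30.67 from the shared-notes effort.
Bao keeps 9 − 6 = 3, so Bao's payoff is 3 + 30.67 = 33.67.

33.67 hours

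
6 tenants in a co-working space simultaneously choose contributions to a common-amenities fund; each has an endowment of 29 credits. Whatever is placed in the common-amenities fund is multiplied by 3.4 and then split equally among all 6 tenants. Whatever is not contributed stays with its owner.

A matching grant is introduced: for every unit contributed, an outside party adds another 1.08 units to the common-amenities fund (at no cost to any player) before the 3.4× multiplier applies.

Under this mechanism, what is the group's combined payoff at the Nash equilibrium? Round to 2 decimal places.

The effective private return per unit is now 3.4 × 2.08 / 6 = 1.1787 > 1, so every player's dominant strategy flips to full contribution.
So the Nash equilibrium is full contribution by all 6; the group earns 3.4 × 2.08 × 174 = 1230.53.

1230.53 credits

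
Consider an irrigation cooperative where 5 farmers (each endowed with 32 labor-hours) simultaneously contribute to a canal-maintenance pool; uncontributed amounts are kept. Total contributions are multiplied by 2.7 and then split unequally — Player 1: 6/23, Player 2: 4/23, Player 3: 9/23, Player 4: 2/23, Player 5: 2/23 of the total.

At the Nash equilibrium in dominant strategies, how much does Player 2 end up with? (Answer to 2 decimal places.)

For player j, contributing a unit is worthwhile iff 2.7 × (j's share) ≥ 1, i.e. iff j's share is at least 0.3704.
The only share above 0.3704 is Player 3's 9/23, contributing 32; the remaining 4 contribute 0. Total contributed: 32.
Player 2 keeps 32 and receives 2.7 × 32 × 4/23 = 15.03 from the canal-maintenance pool, for a payoff of 47.03.

47.03 labor-hours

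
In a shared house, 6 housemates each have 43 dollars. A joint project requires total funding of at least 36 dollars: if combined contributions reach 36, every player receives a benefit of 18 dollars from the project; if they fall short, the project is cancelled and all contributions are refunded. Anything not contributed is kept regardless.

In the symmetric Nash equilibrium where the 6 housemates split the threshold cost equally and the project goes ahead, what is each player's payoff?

55 dollars

Equal share of the threshold: 36/6 = 6.
At this profile no one gains by cutting their contribution: any cut drops the total below 36, the project is cancelled, contributions are refunded, and the deviator ends with 43, which is less than 43 − 6 + 18 = 55. Contributing more than 6 just wastes the excess. So contributing exactly 6 is a best response.
Each player's payoff: 43 − 6 + 18 = 55.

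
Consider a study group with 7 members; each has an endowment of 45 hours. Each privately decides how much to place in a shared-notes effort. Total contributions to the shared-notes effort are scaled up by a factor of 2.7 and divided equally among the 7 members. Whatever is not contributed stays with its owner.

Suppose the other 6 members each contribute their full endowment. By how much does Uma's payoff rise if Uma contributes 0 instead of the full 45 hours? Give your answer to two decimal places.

Switching from a contribution of 45 to 0 lets Uma keep an extra 45 hours, but lowers the shared-notes effort by 45, which costs Uma their own share of that drop: 2.7/7 × 45 = 17.36.
Net gain = 45 − 17.36 = 27.64. The private return per contributed unit (0.3857) is below 1, so free-riding is indeed the best response regardless of what the others do.

27.64 hours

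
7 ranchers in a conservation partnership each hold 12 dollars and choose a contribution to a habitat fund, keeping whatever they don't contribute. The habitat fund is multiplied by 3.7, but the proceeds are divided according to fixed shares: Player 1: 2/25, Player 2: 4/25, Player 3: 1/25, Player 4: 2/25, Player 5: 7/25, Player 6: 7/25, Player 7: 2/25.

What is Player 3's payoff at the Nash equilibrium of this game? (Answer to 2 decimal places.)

Each unit j contributes comes back to j as 3.7 × (j's share), so j prefers to contribute only if that share exceeds 1/3.7 = 0.2703; otherwise keeping the unit dominates.
Player 5 and Player 6 clear that bar, contributing 12 each; the remaining 5 contribute 0. Total contributed: 24.
Player 3 keeps 12 and receives 3.7 × 24 × 1/25 = 3.55 from the habitat fund, for a payoff of 15.55.

15.55 dollars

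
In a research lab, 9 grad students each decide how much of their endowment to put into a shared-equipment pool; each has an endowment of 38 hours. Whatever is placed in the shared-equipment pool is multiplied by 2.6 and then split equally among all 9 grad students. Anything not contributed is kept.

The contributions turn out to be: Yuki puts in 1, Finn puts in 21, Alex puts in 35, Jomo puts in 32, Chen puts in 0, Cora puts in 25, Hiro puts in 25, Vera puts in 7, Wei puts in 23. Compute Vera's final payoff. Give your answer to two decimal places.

79.82 hours

Total contributed: 1 + 21 + 35 + 32 + 0 + 25 + 25 + 7 + 23 = 169.
Each receives 2.6 × 169 / 9 = 48.82 from the shared-equipment pool.
Vera keeps 38 − 7 = 31, so Vera's payoff is 31 + 48.82 = 79.82.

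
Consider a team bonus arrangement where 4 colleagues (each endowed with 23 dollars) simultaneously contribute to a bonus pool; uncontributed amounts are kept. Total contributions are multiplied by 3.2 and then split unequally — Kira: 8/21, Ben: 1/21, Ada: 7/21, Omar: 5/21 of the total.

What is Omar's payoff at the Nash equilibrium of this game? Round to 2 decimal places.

58.05 dollars

For player j, contributing a unit is worthwhile iff 3.2 × (j's share) ≥ 1, i.e. iff j's share is at least 0.3125.
Kira and Ada are above the threshold, contributing 23 each; the remaining 2 contribute 0. Total contributed: 46.
Omar keeps 23 and receives 3.2 × 46 × 5/21 = 35.05 from the bonus pool, for a payoff of 58.05.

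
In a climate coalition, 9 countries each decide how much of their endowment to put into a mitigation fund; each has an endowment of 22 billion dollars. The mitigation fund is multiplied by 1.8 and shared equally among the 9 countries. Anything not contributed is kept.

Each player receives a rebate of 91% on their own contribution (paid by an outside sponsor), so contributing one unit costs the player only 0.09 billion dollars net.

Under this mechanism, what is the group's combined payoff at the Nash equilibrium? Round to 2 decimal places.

536.58 billion dollars

Under the mechanism each unit contributed yields (1.8/9) / 0.09 = 2.2222 back to its contributor per unit of net cost, which exceeds 1, making full contribution the dominant choice for everyone.
So the Nash equilibrium is full contribution by all 9; the group earns 9 × (22 × 0.91 + 1.8 × 22) = 536.58.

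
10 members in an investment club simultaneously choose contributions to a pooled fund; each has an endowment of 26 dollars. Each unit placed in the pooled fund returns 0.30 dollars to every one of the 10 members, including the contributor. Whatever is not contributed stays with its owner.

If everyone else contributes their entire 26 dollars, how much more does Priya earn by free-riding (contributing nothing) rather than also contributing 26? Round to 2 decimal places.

Switching from a contribution of 26 to 0 lets Priya keep an extra 26 dollars, but lowers the pooled fund by 26, which costs Priya their own share of that drop: 0.30 × 26 = 7.80.
Net gain = 26 − 7.80 = 18.20. The private return per contributed unit (0.30) is below 1, so free-riding is indeed the best response regardless of what the others do.

18.20 dollars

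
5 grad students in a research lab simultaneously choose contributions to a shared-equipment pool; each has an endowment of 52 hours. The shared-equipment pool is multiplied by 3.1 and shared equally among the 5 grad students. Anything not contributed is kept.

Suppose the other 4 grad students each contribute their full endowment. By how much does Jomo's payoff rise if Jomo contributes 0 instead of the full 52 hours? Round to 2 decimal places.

Switching from a contribution of 52 to 0 lets Jomo keep an extra 52 hours, but lowers the shared-equipment pool by 52, which costs Jomo their own share of that drop: 3.1/5 × 52 = 32.24.
Net gain = 52 − 32.24 = 19.76. The private return per contributed unit (0.6200) is below 1, so free-riding is indeed the best response regardless of what the others do.

19.76 hours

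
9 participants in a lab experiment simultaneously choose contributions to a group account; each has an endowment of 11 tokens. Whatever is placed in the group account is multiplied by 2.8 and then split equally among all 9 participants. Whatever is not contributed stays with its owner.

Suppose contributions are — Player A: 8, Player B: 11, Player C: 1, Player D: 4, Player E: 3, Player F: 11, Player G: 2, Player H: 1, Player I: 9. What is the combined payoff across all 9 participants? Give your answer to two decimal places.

Total contributed: 8 + 11 + 1 + 4 + 3 + 11 + 2 + 1 + 9 = 50; total kept: 9 × 11 − 50 = 49.
The group account pays out 2.8 × 50 = 140.00 in aggregate.
Group total = 49 + 140.00 = 189.00.

189.00 tokens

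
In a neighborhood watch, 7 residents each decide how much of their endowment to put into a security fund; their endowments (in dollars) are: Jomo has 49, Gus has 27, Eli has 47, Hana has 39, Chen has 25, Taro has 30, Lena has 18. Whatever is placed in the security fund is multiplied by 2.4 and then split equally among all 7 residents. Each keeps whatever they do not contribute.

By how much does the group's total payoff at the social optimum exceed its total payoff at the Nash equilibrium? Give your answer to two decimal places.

The private return per contributed unit is 2.4/7 = 0.3429 < 1 for every player regardless of endowment, so the Nash equilibrium is zero contribution and the group total is Σ E_j = 49 + 27 + 47 + 39 + 25 + 30 + 18 = 235.
Each contributed unit returns 2.400 to the group, so the social optimum is full contribution by everyone: group total = 2.400 × 235 = 564.00.
Efficiency loss = (2.400 − 1) × 235 = 329.00.

329.00 dollars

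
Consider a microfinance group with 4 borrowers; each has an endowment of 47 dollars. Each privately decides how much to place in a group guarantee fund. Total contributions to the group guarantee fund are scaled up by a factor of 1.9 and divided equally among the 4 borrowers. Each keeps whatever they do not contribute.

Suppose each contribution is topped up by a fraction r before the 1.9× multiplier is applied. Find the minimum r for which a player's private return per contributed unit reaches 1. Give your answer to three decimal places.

With matching at rate r, one contributed unit becomes (1 + r) in the group guarantee fund and returns 1.9 × (1 + r) / 4 to the contributor.
Setting this equal to 1: 1 + r = 4/1.9 = 2.1053.
So the minimum matching rate is r = 2.1053 − 1 = 1.105.

1.105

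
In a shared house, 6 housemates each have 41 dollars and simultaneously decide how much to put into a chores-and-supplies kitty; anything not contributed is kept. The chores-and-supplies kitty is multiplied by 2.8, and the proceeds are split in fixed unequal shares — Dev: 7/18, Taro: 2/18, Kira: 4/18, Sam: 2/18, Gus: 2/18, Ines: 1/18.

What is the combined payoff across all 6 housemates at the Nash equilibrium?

A player with share s gets back 2.8·s per unit contributed, so full contribution is dominant for anyone with s > 1/2.8 = 0.3571 and zero contribution is dominant for anyone below.
Dev alone (share 7/18) is above the threshold, contributing 41; the remaining 5 contribute 0. Total contributed: 41.
The chores-and-supplies kitty pays out 2.8 × 41 = 114.80 in total (split across the unequal shares, but the aggregate is all that matters for the group sum).
The 5 free-riders keep 41 each, adding 205. Group total = 205 + 114.80 = 319.80.

319.80 dollars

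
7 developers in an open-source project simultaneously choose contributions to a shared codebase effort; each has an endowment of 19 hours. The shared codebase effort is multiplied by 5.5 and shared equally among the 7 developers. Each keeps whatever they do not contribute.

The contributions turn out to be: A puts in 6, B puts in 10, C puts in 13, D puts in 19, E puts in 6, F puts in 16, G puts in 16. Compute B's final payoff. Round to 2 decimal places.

Total contributed: 6 + 10 + 13 + 19 + 6 + 16 + 16 = 86.
Each receives 5.5 × 86 / 7 = 67.57 from the shared codebase effort.
B keeps 19 − 10 = 9, so B's payoff is 9 + 67.57 = 76.57.

76.57 hours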